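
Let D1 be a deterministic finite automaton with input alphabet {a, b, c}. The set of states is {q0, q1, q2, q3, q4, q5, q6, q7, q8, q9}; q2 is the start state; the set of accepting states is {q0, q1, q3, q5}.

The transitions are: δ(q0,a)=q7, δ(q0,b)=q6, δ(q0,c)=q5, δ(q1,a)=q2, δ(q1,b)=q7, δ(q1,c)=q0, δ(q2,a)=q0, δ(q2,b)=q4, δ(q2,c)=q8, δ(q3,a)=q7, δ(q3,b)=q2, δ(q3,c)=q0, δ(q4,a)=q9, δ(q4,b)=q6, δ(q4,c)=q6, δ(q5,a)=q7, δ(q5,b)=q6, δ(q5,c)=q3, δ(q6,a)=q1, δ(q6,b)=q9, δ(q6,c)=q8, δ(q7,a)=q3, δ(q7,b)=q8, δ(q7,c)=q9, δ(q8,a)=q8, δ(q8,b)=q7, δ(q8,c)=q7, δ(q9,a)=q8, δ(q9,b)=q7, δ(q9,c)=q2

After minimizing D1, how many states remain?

3

Every state is reachable, so we keep all 10.
P0 = {q0,q1,q3,q5} | {q2,q4,q6,q7,q8,q9}.
On input a, block {q2,q4,q6,q7,q8,q9} splits into {q2,q6,q7} and {q4,q8,q9}.
The partition is now stable with 3 blocks: {q0,q1,q3,q5} | {q2,q6,q7} | {q4,q8,q9}.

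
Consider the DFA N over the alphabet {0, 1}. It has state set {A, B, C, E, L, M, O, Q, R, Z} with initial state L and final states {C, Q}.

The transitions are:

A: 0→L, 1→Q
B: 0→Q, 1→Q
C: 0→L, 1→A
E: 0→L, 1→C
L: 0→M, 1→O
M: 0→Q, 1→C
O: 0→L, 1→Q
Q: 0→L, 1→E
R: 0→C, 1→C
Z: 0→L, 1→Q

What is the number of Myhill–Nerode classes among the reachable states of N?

4

States {B,R,Z} cannot be reached from the start state, so discard them.
P0 = {C,Q} | {A,E,L,M,O}.
Refine {A,E,L,M,O} on symbol 0: members go to different blocks, giving {A,E,L,O} and {M}.
Split {A,E,L,O} by δ(·,0) → {A,E,O} and {L}.
Stable partition: {C,Q} | {A,E,O} | {M} | {L} — 4 equivalence classes.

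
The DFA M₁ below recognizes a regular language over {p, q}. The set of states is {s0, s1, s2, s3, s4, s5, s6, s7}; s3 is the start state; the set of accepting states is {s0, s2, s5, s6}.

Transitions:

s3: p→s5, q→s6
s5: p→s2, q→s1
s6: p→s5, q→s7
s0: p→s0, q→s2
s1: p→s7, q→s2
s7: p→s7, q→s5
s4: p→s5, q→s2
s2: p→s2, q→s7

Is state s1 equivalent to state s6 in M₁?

No

States {s0,s4} cannot be reached from the start state, so discard them.
Start with accepting vs non-accepting: {s2,s5,s6} | {s1,s3,s7}.
Split {s1,s3,s7} by δ(·,p) → {s1,s7} and {s3}.
No further refinement is possible. Final partition (3 blocks): {s2,s5,s6} | {s1,s7} | {s3}.
s1 and s6 end up in different blocks, so they are distinguishable. For instance, the string 'ε' is accepted from only s6.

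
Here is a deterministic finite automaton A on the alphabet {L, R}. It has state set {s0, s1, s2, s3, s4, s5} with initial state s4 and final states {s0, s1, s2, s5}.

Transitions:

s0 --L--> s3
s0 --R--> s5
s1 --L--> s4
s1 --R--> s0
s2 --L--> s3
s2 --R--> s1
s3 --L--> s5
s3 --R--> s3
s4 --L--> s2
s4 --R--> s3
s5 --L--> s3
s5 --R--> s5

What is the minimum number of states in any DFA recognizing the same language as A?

2

Start with accepting vs non-accepting: {s0,s1,s2,s5} | {s3,s4}.
No further refinement is possible. Final partition (2 blocks): {s0,s1,s2,s5} | {s3,s4}.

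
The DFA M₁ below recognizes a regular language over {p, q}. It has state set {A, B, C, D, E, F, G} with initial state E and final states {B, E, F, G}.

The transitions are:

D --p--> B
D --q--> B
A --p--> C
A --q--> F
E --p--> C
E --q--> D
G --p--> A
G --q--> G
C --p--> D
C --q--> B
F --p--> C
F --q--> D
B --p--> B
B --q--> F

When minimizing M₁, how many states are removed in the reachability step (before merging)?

2

BFS from E reaches {B, C, D, E, F}; the 2 state(s) A, G are never visited.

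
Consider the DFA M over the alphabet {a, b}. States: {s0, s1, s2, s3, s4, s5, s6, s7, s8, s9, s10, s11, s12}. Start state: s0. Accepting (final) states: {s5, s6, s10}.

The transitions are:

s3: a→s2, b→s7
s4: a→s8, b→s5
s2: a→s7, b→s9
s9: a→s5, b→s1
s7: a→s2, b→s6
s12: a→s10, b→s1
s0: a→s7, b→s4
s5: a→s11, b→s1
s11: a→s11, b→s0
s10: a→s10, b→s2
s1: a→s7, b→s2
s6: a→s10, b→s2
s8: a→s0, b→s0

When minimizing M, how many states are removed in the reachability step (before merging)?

No path from s0 leads to s3, s12; the other 11 states are all reachable.

2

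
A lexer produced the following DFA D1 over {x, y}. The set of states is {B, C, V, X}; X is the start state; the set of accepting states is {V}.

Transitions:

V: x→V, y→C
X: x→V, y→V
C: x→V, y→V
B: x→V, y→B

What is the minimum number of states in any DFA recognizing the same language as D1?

2

States {B} cannot be reached from the start state, so discard them.
Initial partition by acceptance: {V} | {C,X}.
The partition is now stable with 2 blocks: {V} | {C,X}.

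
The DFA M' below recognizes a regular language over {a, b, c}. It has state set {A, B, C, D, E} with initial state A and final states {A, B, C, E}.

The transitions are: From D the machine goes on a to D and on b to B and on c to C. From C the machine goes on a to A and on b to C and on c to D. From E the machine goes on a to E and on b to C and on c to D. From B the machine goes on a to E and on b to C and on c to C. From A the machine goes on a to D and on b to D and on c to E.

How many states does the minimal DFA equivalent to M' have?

5

Initial partition by acceptance: {A,B,C,E} | {D}.
Split {A,B,C,E} by δ(·,a) → {B,C,E} and {A}.
Split {B,C,E} by δ(·,a) → {B,E} and {C}.
Split {B,E} by δ(·,c) → {B} and {E}.
Stable partition: {B} | {D} | {A} | {C} | {E} — 5 equivalence classes.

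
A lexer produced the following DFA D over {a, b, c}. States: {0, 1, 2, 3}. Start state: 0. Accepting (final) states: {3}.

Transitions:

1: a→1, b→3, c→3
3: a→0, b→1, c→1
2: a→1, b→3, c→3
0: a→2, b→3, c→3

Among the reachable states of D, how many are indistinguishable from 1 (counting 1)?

Initial partition by acceptance: {3} | {0,1,2}.
No further refinement is possible. Final partition (2 blocks): {3} | {0,1,2}.
The equivalence class containing 1 is {0,1,2}, of size 3.

3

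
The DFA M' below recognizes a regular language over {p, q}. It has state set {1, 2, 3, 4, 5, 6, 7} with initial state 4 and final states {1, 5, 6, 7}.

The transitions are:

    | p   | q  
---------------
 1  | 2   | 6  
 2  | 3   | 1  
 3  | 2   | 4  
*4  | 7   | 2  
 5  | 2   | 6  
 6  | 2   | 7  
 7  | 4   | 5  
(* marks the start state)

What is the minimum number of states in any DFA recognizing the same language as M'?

All states are reachable from the start state.
Start with accepting vs non-accepting: {1,5,6,7} | {2,3,4}.
On input p, block {2,3,4} splits into {2,3} and {4}.
Split {1,5,6,7} by δ(·,p) → {1,5,6} and {7}.
On input q, block {1,5,6} splits into {1,5} and {6}.
Refine {2,3} on symbol q: members go to different blocks, giving {2} and {3}.
Stable partition: {1,5} | {2} | {4} | {7} | {6} | {3} — 6 equivalence classes.

6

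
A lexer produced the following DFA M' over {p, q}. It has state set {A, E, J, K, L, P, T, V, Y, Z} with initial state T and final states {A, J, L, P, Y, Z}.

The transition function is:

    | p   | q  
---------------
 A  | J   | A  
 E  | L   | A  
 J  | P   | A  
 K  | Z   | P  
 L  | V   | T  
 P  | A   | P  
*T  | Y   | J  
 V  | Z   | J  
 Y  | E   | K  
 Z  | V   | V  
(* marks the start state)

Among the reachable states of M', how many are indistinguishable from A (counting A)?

3

All states are reachable from the start state.
Initial partition by acceptance: {A,J,L,P,Y,Z} | {E,K,T,V}.
On input p, block {A,J,L,P,Y,Z} splits into {L,Y,Z} and {A,J,P}.
Stable partition: {L,Y,Z} | {E,K,T,V} | {A,J,P} — 3 equivalence classes.
State A belongs to the block {A,J,P}, which has 3 states.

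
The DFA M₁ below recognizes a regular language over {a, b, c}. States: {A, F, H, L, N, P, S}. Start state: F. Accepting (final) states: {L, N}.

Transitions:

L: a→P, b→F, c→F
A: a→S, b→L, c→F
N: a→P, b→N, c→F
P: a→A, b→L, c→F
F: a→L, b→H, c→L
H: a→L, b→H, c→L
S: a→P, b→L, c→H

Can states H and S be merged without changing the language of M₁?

No

States {N} cannot be reached from the start state, so discard them.
Start with accepting vs non-accepting: {L} | {A,F,H,P,S}.
Split {A,F,H,P,S} by δ(·,a) → {A,P,S} and {F,H}.
No further refinement is possible. Final partition (3 blocks): {L} | {A,P,S} | {F,H}.
H and S end up in different blocks, so they are distinguishable. For instance, the string 'a' is accepted from only H.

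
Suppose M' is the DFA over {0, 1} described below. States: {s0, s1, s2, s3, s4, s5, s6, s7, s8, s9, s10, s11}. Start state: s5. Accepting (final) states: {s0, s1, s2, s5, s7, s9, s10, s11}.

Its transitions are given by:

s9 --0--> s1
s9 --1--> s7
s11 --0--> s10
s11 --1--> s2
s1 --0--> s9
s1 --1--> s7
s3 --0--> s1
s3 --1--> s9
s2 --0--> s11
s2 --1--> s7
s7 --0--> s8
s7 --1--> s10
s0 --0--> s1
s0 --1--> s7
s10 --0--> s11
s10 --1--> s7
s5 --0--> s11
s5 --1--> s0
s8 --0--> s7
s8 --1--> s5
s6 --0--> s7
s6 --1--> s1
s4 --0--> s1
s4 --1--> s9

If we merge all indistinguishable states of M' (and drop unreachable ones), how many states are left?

Reachable states from the start: {s0,s1,s2,s5,s7,s8,s9,s10,s11}. Unreachable: {s3,s4,s6} — drop them.
Start with accepting vs non-accepting: {s0,s1,s2,s5,s7,s9,s10,s11} | {s8}.
Split {s0,s1,s2,s5,s7,s9,s10,s11} by δ(·,0) → {s0,s1,s2,s5,s9,s10,s11} and {s7}.
On input 1, block {s0,s1,s2,s5,s9,s10,s11} splits into {s0,s1,s2,s9,s10} and {s5,s11}.
Refine {s0,s1,s2,s9,s10} on symbol 0: members go to different blocks, giving {s0,s1,s9} and {s2,s10}.
Split {s5,s11} by δ(·,0) → {s5} and {s11}.
No further refinement is possible. Final partition (6 blocks): {s0,s1,s9} | {s8} | {s7} | {s5} | {s2,s10} | {s11}.

6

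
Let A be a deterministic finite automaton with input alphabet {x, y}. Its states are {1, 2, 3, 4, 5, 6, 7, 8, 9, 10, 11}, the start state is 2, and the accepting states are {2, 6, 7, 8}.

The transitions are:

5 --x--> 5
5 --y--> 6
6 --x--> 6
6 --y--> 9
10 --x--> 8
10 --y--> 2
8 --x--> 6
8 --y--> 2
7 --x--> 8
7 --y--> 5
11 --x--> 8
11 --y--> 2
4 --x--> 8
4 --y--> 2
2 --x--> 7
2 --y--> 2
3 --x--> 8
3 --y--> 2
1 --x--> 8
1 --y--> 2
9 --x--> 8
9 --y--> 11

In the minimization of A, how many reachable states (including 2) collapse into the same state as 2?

1

Reachable states from the start: {2,5,6,7,8,9,11}. Unreachable: {1,3,4,10} — drop them.
P0 = {2,6,7,8} | {5,9,11}.
Split {2,6,7,8} by δ(·,y) → {2,8} and {6,7}.
Refine {5,9,11} on symbol x: members go to different blocks, giving {9,11} and {5}.
Split {9,11} by δ(·,y) → {9} and {11}.
Refine {6,7} on symbol x: members go to different blocks, giving {6} and {7}.
On input x, block {2,8} splits into {2} and {8}.
Stable partition: {2} | {9} | {6} | {5} | {11} | {7} | {8} — 7 equivalence classes.
The equivalence class containing 2 is {2}, of size 1.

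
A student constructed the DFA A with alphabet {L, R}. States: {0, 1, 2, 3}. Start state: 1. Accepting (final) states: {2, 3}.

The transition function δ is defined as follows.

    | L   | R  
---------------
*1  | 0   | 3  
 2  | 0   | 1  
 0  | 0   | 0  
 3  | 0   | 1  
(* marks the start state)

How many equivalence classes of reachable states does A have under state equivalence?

3

First remove the unreachable states {2}; 3 states remain.
Initial partition by acceptance: {3} | {0,1}.
Refine {0,1} on symbol R: members go to different blocks, giving {0} and {1}.
Stable partition: {3} | {0} | {1} — 3 equivalence classes.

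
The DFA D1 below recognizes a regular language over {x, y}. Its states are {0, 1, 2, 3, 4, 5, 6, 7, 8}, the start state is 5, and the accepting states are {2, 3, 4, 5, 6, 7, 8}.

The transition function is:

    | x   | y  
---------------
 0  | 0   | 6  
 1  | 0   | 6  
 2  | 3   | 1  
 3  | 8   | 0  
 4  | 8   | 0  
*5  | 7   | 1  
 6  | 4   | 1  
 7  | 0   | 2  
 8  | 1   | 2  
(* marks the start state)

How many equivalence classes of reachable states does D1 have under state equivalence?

Initial partition by acceptance: {2,3,4,5,6,7,8} | {0,1}.
Refine {2,3,4,5,6,7,8} on symbol x: members go to different blocks, giving {2,3,4,5,6} and {7,8}.
Split {2,3,4,5,6} by δ(·,x) → {3,4,5} and {2,6}.
The partition is now stable with 4 blocks: {3,4,5} | {0,1} | {7,8} | {2,6}.

4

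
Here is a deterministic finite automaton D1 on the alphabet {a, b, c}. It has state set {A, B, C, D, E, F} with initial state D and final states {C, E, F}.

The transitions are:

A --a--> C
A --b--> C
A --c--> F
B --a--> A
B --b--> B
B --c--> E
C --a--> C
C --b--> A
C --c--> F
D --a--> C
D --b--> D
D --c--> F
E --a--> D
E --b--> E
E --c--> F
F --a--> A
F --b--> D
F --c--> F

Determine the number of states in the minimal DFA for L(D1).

First remove the unreachable states {B,E}; 4 states remain.
Start with accepting vs non-accepting: {C,F} | {A,D}.
Refine {C,F} on symbol a: members go to different blocks, giving {C} and {F}.
Split {A,D} by δ(·,b) → {A} and {D}.
The partition is now stable with 4 blocks: {C} | {A} | {F} | {D}.

4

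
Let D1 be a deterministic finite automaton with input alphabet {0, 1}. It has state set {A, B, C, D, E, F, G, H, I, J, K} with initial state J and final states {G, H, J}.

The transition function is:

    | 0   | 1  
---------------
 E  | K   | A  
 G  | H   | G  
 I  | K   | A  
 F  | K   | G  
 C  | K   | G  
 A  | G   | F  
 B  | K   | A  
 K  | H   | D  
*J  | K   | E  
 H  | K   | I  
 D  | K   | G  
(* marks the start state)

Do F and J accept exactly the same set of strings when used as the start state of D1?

First remove the unreachable states {B,C}; 9 states remain.
Start with accepting vs non-accepting: {G,H,J} | {A,D,E,F,I,K}.
Refine {G,H,J} on symbol 0: members go to different blocks, giving {H,J} and {G}.
On input 0, block {A,D,E,F,I,K} splits into {D,E,F,I} and {A} and {K}.
Refine {D,E,F,I} on symbol 1: members go to different blocks, giving {D,F} and {E,I}.
The partition is now stable with 6 blocks: {H,J} | {D,F} | {G} | {A} | {K} | {E,I}.
F and J end up in different blocks, so they are distinguishable. For instance, the string 'ε' is accepted from only J.

No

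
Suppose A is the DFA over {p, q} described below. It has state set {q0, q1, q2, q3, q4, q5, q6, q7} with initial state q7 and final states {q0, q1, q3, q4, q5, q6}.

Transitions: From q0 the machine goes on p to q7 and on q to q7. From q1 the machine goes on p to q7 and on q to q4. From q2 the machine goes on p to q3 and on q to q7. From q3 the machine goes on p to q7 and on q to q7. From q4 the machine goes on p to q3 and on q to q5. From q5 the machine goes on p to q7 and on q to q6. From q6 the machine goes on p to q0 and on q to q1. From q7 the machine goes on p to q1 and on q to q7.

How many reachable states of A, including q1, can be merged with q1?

2

Reachable states from the start: {q0,q1,q3,q4,q5,q6,q7}. Unreachable: {q2} — drop them.
Initial partition by acceptance: {q0,q1,q3,q4,q5,q6} | {q7}.
Refine {q0,q1,q3,q4,q5,q6} on symbol p: members go to different blocks, giving {q0,q1,q3,q5} and {q4,q6}.
On input q, block {q0,q1,q3,q5} splits into {q0,q3} and {q1,q5}.
The partition is now stable with 4 blocks: {q0,q3} | {q7} | {q4,q6} | {q1,q5}.
State q1 belongs to the block {q1,q5}, which has 2 states.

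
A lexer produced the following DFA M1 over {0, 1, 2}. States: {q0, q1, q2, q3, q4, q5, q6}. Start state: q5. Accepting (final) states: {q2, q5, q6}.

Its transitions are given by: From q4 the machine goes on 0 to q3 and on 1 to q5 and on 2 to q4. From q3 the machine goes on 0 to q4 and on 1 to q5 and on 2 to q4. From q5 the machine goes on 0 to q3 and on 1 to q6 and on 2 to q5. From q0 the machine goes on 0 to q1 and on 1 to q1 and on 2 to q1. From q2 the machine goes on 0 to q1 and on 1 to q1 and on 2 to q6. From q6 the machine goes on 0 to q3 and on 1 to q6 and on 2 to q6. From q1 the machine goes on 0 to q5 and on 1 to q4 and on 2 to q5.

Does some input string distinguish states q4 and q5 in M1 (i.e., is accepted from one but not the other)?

Yes

First remove the unreachable states {q0,q1,q2}; 4 states remain.
P0 = {q5,q6} | {q3,q4}.
Stable partition: {q5,q6} | {q3,q4} — 2 equivalence classes.
q4 and q5 end up in different blocks, so they are distinguishable. For instance, the string 'ε' is accepted from only q5.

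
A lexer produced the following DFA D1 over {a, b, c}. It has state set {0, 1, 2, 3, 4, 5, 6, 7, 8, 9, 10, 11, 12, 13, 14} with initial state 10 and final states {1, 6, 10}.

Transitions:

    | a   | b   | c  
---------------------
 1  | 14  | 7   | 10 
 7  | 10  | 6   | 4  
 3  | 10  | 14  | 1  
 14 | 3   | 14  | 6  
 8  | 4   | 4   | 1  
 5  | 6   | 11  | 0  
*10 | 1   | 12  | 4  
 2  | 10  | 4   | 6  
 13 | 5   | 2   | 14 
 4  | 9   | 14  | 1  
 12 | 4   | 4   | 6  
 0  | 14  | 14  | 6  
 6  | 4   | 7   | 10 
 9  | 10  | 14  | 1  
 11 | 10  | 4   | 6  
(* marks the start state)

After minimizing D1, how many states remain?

Reachable states from the start: {1,3,4,6,7,9,10,12,14}. Unreachable: {0,2,5,8,11,13} — drop them.
Initial partition by acceptance: {1,6,10} | {3,4,7,9,12,14}.
Refine {1,6,10} on symbol a: members go to different blocks, giving {1,6} and {10}.
Refine {3,4,7,9,12,14} on symbol a: members go to different blocks, giving {3,7,9} and {4,12,14}.
Refine {3,7,9} on symbol b: members go to different blocks, giving {3,9} and {7}.
Refine {4,12,14} on symbol a: members go to different blocks, giving {4,14} and {12}.
Stable partition: {1,6} | {3,9} | {10} | {4,14} | {7} | {12} — 6 equivalence classes.

6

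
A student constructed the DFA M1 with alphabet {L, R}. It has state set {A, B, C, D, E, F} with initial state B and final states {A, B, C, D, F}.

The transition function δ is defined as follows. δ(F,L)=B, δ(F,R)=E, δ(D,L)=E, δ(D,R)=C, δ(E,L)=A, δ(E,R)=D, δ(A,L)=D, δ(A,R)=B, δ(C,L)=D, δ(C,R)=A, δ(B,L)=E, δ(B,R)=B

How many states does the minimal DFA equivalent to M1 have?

States {F} cannot be reached from the start state, so discard them.
Start with accepting vs non-accepting: {A,B,C,D} | {E}.
On input L, block {A,B,C,D} splits into {A,C} and {B,D}.
On input R, block {A,C} splits into {A} and {C}.
On input R, block {B,D} splits into {B} and {D}.
The partition is now stable with 5 blocks: {A} | {E} | {B} | {C} | {D}.

5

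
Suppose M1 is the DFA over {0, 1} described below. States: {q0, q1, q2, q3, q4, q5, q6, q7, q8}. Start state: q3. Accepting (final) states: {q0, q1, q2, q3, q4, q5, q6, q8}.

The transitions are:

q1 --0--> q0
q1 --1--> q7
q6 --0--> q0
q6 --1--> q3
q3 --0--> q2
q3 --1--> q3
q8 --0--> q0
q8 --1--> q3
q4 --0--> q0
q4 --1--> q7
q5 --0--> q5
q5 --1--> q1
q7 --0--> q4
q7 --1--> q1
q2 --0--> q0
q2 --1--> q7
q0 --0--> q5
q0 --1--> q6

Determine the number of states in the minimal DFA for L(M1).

States {q8} cannot be reached from the start state, so discard them.
Initial partition by acceptance: {q0,q1,q2,q3,q4,q5,q6} | {q7}.
Split {q0,q1,q2,q3,q4,q5,q6} by δ(·,1) → {q0,q3,q5,q6} and {q1,q2,q4}.
Split {q0,q3,q5,q6} by δ(·,0) → {q0,q5,q6} and {q3}.
Split {q0,q5,q6} by δ(·,1) → {q0} and {q5} and {q6}.
No further refinement is possible. Final partition (6 blocks): {q0} | {q7} | {q1,q2,q4} | {q3} | {q5} | {q6}.

6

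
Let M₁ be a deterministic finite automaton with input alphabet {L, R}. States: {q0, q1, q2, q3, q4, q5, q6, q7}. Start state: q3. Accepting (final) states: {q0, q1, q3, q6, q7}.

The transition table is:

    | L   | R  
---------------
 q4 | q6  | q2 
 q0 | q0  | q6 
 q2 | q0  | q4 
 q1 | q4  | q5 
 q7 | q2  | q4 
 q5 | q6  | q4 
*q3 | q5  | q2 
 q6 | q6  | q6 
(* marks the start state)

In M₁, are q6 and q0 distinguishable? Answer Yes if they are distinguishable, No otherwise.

Reachable states from the start: {q0,q2,q3,q4,q5,q6}. Unreachable: {q1,q7} — drop them.
Initial partition by acceptance: {q0,q3,q6} | {q2,q4,q5}.
Split {q0,q3,q6} by δ(·,L) → {q0,q6} and {q3}.
The partition is now stable with 3 blocks: {q0,q6} | {q2,q4,q5} | {q3}.
q6 and q0 lie in the same block of the stable partition, so they are equivalent — no string distinguishes them.

No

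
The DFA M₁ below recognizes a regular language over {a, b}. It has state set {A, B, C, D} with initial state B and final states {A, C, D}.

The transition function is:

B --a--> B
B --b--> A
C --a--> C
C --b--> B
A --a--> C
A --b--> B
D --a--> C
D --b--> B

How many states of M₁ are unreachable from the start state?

BFS from B reaches {A, B, C}; the 1 state(s) D are never visited.

1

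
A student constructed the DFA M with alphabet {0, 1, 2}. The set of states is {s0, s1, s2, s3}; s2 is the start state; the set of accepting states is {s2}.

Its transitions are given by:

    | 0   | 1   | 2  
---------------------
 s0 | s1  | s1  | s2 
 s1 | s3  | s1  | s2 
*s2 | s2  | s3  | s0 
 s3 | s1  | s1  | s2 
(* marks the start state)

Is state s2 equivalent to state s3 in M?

No

P0 = {s2} | {s0,s1,s3}.
No further refinement is possible. Final partition (2 blocks): {s2} | {s0,s1,s3}.
s2 and s3 end up in different blocks, so they are distinguishable. For instance, the string 'ε' is accepted from only s2.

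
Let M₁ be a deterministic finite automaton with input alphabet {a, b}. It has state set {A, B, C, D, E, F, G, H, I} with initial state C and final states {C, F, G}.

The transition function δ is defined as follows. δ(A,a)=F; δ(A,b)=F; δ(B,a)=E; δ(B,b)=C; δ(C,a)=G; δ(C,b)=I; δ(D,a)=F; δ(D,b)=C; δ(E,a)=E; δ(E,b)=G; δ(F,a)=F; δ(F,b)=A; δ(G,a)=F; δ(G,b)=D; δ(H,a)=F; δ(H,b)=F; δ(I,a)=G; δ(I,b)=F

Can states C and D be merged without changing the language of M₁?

States {B,E,H} cannot be reached from the start state, so discard them.
P0 = {C,F,G} | {A,D,I}.
The partition is now stable with 2 blocks: {C,F,G} | {A,D,I}.
C and D end up in different blocks, so they are distinguishable. For instance, the string 'ε' is accepted from only C.

No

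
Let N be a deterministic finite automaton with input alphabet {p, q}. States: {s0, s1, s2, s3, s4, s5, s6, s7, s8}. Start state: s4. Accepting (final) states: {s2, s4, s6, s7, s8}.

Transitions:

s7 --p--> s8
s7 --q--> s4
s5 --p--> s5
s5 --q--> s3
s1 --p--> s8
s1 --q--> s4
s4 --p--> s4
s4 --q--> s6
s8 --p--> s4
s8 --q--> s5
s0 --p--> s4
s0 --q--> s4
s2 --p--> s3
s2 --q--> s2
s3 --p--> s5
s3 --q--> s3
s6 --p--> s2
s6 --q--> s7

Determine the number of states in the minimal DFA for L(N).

6

First remove the unreachable states {s0,s1}; 7 states remain.
Start with accepting vs non-accepting: {s2,s4,s6,s7,s8} | {s3,s5}.
Split {s2,s4,s6,s7,s8} by δ(·,p) → {s4,s6,s7,s8} and {s2}.
On input p, block {s4,s6,s7,s8} splits into {s4,s7,s8} and {s6}.
On input q, block {s4,s7,s8} splits into {s4} and {s7} and {s8}.
Stable partition: {s4} | {s3,s5} | {s2} | {s6} | {s7} | {s8} — 6 equivalence classes.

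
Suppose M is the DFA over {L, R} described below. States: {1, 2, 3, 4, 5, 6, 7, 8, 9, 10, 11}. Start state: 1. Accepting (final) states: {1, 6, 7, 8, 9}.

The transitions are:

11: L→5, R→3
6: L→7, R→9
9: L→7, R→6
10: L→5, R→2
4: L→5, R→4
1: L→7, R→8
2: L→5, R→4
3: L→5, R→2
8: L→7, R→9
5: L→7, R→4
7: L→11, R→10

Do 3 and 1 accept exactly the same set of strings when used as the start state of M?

Start with accepting vs non-accepting: {1,6,7,8,9} | {2,3,4,5,10,11}.
Split {1,6,7,8,9} by δ(·,L) → {1,6,8,9} and {7}.
Refine {2,3,4,5,10,11} on symbol L: members go to different blocks, giving {2,3,4,10,11} and {5}.
The partition is now stable with 4 blocks: {1,6,8,9} | {2,3,4,10,11} | {7} | {5}.
3 and 1 end up in different blocks, so they are distinguishable. For instance, the string 'ε' is accepted from only 1.

No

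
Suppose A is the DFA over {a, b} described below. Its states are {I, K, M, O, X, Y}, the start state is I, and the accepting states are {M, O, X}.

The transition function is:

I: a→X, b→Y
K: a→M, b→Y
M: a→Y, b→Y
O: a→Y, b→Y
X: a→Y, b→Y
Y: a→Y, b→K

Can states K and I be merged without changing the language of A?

First remove the unreachable states {O}; 5 states remain.
P0 = {M,X} | {I,K,Y}.
Split {I,K,Y} by δ(·,a) → {I,K} and {Y}.
Stable partition: {M,X} | {I,K} | {Y} — 3 equivalence classes.
K and I lie in the same block of the stable partition, so they are equivalent — no string distinguishes them.

Yes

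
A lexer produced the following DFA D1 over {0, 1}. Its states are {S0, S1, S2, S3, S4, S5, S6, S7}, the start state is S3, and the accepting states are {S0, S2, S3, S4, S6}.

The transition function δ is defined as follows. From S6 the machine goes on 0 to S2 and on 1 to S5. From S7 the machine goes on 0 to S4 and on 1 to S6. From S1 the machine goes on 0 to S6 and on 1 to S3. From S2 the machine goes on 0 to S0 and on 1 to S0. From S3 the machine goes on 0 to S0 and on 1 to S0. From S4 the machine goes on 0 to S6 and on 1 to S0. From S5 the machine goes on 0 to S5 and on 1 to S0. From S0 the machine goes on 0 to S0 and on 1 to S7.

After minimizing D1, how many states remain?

Reachable states from the start: {S0,S2,S3,S4,S5,S6,S7}. Unreachable: {S1} — drop them.
P0 = {S0,S2,S3,S4,S6} | {S5,S7}.
On input 1, block {S0,S2,S3,S4,S6} splits into {S2,S3,S4} and {S0,S6}.
Split {S5,S7} by δ(·,0) → {S5} and {S7}.
Refine {S0,S6} on symbol 0: members go to different blocks, giving {S0} and {S6}.
Split {S2,S3,S4} by δ(·,0) → {S2,S3} and {S4}.
Stable partition: {S2,S3} | {S5} | {S0} | {S7} | {S6} | {S4} — 6 equivalence classes.

6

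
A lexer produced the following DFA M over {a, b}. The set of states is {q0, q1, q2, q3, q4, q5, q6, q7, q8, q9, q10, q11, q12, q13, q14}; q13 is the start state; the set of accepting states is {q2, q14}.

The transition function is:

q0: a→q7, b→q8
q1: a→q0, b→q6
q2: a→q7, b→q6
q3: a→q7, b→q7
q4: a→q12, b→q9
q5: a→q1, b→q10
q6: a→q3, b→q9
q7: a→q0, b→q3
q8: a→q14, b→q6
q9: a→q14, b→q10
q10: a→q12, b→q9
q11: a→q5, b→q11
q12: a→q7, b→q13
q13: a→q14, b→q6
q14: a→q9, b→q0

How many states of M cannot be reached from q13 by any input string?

No path from q13 leads to q1, q2, q4, q5, q11; the other 10 states are all reachable.

5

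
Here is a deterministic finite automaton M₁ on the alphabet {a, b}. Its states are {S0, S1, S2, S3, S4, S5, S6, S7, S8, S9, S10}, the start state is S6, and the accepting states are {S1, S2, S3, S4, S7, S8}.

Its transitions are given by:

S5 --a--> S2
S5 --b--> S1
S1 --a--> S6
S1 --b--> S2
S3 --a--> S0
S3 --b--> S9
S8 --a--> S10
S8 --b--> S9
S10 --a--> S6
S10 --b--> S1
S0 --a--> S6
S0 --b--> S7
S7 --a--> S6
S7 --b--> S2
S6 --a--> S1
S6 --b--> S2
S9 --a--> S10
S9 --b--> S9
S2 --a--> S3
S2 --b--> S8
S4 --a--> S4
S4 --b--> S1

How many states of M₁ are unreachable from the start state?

2

No path from S6 leads to S4, S5; the other 9 states are all reachable.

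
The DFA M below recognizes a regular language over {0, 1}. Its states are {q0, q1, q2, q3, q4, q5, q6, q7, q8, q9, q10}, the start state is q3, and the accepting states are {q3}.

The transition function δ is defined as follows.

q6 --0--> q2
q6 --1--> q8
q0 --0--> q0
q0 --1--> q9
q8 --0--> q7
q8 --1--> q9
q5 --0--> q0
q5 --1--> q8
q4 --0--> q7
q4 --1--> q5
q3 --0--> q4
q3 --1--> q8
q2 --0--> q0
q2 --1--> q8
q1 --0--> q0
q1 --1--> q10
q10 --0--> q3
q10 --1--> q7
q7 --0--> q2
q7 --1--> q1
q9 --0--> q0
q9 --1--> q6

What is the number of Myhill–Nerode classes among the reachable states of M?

10

Every state is reachable, so we keep all 11.
Initial partition by acceptance: {q3} | {q0,q1,q2,q4,q5,q6,q7,q8,q9,q10}.
Split {q0,q1,q2,q4,q5,q6,q7,q8,q9,q10} by δ(·,0) → {q0,q1,q2,q4,q5,q6,q7,q8,q9} and {q10}.
On input 1, block {q0,q1,q2,q4,q5,q6,q7,q8,q9} splits into {q0,q2,q4,q5,q6,q7,q8,q9} and {q1}.
On input 1, block {q0,q2,q4,q5,q6,q7,q8,q9} splits into {q0,q2,q4,q5,q6,q8,q9} and {q7}.
Split {q0,q2,q4,q5,q6,q8,q9} by δ(·,0) → {q0,q2,q5,q6,q9} and {q4,q8}.
On input 1, block {q0,q2,q5,q6,q9} splits into {q2,q5,q6} and {q0,q9}.
Split {q2,q5,q6} by δ(·,0) → {q2,q5} and {q6}.
Split {q4,q8} by δ(·,1) → {q4} and {q8}.
Refine {q0,q9} on symbol 1: members go to different blocks, giving {q0} and {q9}.
The partition is now stable with 10 blocks: {q3} | {q2,q5} | {q10} | {q1} | {q7} | {q4} | {q0} | {q6} | {q8} | {q9}.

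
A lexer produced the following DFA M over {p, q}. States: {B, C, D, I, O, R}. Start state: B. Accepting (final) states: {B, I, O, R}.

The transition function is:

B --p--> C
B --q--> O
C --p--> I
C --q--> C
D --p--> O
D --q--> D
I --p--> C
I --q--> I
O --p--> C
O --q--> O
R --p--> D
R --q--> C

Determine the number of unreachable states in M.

No path from B leads to D, R; the other 4 states are all reachable.

2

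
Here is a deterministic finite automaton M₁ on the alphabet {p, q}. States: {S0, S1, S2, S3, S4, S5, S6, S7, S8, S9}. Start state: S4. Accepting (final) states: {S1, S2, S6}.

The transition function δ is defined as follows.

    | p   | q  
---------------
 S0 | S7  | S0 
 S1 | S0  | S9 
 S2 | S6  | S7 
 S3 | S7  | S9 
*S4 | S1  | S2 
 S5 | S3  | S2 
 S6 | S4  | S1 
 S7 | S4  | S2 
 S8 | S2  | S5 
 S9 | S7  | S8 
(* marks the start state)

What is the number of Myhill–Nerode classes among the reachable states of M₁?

Every state is reachable, so we keep all 10.
P0 = {S1,S2,S6} | {S0,S3,S4,S5,S7,S8,S9}.
Split {S1,S2,S6} by δ(·,p) → {S1,S6} and {S2}.
On input q, block {S1,S6} splits into {S1} and {S6}.
On input p, block {S0,S3,S4,S5,S7,S8,S9} splits into {S0,S3,S5,S7,S9} and {S4} and {S8}.
Split {S0,S3,S5,S7,S9} by δ(·,p) → {S0,S3,S5,S9} and {S7}.
Refine {S0,S3,S5,S9} on symbol p: members go to different blocks, giving {S0,S3,S9} and {S5}.
Split {S0,S3,S9} by δ(·,q) → {S0,S3} and {S9}.
Split {S0,S3} by δ(·,q) → {S0} and {S3}.
No further refinement is possible. Final partition (10 blocks): {S1} | {S0} | {S2} | {S6} | {S4} | {S8} | {S7} | {S5} | {S9} | {S3}.

10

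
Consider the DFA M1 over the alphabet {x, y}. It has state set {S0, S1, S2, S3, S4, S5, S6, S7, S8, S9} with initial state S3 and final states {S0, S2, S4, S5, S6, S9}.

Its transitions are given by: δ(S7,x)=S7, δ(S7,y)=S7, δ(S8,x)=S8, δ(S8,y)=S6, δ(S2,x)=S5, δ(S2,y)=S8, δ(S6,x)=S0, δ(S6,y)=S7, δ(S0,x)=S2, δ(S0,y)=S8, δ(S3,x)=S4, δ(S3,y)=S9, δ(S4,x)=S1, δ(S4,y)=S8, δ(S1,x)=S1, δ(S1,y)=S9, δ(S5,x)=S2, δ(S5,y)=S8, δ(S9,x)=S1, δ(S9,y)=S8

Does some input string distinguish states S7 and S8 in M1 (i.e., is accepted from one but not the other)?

All states are reachable from the start state.
P0 = {S0,S2,S4,S5,S6,S9} | {S1,S3,S7,S8}.
Refine {S0,S2,S4,S5,S6,S9} on symbol x: members go to different blocks, giving {S0,S2,S5,S6} and {S4,S9}.
Split {S1,S3,S7,S8} by δ(·,x) → {S1,S7,S8} and {S3}.
Split {S1,S7,S8} by δ(·,y) → {S1} and {S7} and {S8}.
Refine {S0,S2,S5,S6} on symbol y: members go to different blocks, giving {S0,S2,S5} and {S6}.
No further refinement is possible. Final partition (7 blocks): {S0,S2,S5} | {S1} | {S4,S9} | {S3} | {S7} | {S8} | {S6}.
S7 and S8 end up in different blocks, so they are distinguishable. For instance, the string 'y' is accepted from only S8.

Yes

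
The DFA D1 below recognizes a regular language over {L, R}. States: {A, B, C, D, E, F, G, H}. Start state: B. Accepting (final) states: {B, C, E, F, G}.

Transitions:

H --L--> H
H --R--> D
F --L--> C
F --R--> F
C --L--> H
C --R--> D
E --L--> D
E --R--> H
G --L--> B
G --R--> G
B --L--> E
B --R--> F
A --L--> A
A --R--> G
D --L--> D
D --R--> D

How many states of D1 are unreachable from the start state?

2

Starting at B and following transitions, the reachable set is {B, C, D, E, F, H}. That leaves A, G unreachable — 2 in total.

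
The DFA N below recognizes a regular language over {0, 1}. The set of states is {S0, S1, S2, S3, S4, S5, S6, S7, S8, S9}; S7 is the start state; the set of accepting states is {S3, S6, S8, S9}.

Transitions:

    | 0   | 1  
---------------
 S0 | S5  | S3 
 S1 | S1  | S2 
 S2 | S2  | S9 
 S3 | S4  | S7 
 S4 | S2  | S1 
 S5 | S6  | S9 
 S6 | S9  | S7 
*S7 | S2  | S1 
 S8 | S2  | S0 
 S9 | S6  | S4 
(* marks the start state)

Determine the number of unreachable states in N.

Starting at S7 and following transitions, the reachable set is {S1, S2, S4, S6, S7, S9}. That leaves S0, S3, S5, S8 unreachable — 4 in total.

4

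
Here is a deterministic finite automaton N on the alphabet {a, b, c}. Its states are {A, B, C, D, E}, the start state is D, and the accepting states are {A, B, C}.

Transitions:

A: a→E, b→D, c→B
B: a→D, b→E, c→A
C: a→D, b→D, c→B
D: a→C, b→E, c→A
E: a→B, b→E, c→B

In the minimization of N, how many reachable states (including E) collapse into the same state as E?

All states are reachable from the start state.
P0 = {A,B,C} | {D,E}.
Stable partition: {A,B,C} | {D,E} — 2 equivalence classes.
State E belongs to the block {D,E}, which has 2 states.

2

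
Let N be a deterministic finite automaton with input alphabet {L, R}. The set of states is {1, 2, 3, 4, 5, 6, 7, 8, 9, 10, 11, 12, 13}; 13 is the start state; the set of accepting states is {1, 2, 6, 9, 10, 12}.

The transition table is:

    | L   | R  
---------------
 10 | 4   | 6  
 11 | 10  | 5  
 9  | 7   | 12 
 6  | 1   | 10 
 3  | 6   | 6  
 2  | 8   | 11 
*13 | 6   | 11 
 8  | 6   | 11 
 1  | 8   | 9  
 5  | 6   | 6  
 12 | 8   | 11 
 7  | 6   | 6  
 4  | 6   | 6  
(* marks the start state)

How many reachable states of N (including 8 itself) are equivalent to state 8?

Reachable states from the start: {1,4,5,6,7,8,9,10,11,12,13}. Unreachable: {2,3} — drop them.
Start with accepting vs non-accepting: {1,6,9,10,12} | {4,5,7,8,11,13}.
Refine {1,6,9,10,12} on symbol L: members go to different blocks, giving {1,9,10,12} and {6}.
Split {1,9,10,12} by δ(·,R) → {1,9} and {10} and {12}.
On input R, block {1,9} splits into {1} and {9}.
Refine {4,5,7,8,11,13} on symbol L: members go to different blocks, giving {4,5,7,8,13} and {11}.
Split {4,5,7,8,13} by δ(·,R) → {4,5,7} and {8,13}.
Stable partition: {1} | {4,5,7} | {6} | {10} | {12} | {9} | {11} | {8,13} — 8 equivalence classes.
State 8 belongs to the block {8,13}, which has 2 states.

2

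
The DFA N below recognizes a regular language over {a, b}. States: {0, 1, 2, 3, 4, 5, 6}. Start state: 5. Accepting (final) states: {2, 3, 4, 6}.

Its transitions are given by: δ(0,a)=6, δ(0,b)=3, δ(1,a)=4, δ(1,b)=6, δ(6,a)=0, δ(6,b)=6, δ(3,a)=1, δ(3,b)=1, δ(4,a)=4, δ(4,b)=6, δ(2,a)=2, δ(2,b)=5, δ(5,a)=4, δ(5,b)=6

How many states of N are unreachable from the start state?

1

Starting at 5 and following transitions, the reachable set is {0, 1, 3, 4, 5, 6}. That leaves 2 unreachable — 1 in total.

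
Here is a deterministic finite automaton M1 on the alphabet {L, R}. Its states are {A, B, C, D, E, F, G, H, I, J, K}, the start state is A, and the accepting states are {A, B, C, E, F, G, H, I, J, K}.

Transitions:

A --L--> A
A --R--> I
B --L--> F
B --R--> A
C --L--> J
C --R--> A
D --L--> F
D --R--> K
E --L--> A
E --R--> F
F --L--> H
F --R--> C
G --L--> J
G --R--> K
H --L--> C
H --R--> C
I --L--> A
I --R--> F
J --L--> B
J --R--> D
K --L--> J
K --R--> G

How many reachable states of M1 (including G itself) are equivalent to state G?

2

States {E} cannot be reached from the start state, so discard them.
Initial partition by acceptance: {A,B,C,F,G,H,I,J,K} | {D}.
Split {A,B,C,F,G,H,I,J,K} by δ(·,R) → {A,B,C,F,G,H,I,K} and {J}.
On input L, block {A,B,C,F,G,H,I,K} splits into {A,B,F,H,I} and {C,G,K}.
On input L, block {A,B,F,H,I} splits into {A,B,F,I} and {H}.
On input L, block {A,B,F,I} splits into {A,B,I} and {F}.
Refine {A,B,I} on symbol L: members go to different blocks, giving {A,I} and {B}.
Split {A,I} by δ(·,R) → {A} and {I}.
On input R, block {C,G,K} splits into {G,K} and {C}.
No further refinement is possible. Final partition (9 blocks): {A} | {D} | {J} | {G,K} | {H} | {F} | {B} | {I} | {C}.
State G belongs to the block {G,K}, which has 2 states.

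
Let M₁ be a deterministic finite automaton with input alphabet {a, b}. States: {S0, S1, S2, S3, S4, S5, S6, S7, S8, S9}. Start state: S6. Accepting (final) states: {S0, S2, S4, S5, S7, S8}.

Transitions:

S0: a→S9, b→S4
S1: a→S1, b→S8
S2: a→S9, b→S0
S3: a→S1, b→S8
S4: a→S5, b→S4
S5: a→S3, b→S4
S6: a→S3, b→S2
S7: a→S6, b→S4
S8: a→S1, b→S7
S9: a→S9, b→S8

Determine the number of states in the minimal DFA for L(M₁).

4

All states are reachable from the start state.
Start with accepting vs non-accepting: {S0,S2,S4,S5,S7,S8} | {S1,S3,S6,S9}.
Split {S0,S2,S4,S5,S7,S8} by δ(·,a) → {S0,S2,S5,S7,S8} and {S4}.
Refine {S0,S2,S5,S7,S8} on symbol b: members go to different blocks, giving {S0,S5,S7} and {S2,S8}.
Stable partition: {S0,S5,S7} | {S1,S3,S6,S9} | {S4} | {S2,S8} — 4 equivalence classes.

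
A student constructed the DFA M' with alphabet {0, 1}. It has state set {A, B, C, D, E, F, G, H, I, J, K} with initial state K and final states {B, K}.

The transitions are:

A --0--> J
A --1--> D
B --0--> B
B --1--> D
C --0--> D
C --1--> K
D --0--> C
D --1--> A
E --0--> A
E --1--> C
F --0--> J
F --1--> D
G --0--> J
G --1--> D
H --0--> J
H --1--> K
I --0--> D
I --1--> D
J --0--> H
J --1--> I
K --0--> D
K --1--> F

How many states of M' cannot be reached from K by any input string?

3

BFS from K reaches {A, C, D, F, H, I, J, K}; the 3 state(s) B, E, G are never visited.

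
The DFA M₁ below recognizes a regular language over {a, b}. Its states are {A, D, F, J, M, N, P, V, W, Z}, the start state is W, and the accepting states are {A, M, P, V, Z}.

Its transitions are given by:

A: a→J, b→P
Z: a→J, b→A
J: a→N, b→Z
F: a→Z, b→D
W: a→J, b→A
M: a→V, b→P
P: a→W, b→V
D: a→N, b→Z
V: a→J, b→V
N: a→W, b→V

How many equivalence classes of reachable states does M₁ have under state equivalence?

2

Reachable states from the start: {A,J,N,P,V,W,Z}. Unreachable: {D,F,M} — drop them.
P0 = {A,P,V,Z} | {J,N,W}.
The partition is now stable with 2 blocks: {A,P,V,Z} | {J,N,W}.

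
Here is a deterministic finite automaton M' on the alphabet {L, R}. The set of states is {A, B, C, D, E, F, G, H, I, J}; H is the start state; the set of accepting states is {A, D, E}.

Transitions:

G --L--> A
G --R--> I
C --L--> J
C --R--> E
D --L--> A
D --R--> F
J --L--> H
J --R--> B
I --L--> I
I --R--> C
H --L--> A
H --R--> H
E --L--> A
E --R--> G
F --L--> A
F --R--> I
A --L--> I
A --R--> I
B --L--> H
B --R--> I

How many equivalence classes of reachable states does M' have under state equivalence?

Reachable states from the start: {A,B,C,E,G,H,I,J}. Unreachable: {D,F} — drop them.
Start with accepting vs non-accepting: {A,E} | {B,C,G,H,I,J}.
Split {A,E} by δ(·,L) → {A} and {E}.
Refine {B,C,G,H,I,J} on symbol L: members go to different blocks, giving {B,C,I,J} and {G,H}.
Refine {B,C,I,J} on symbol L: members go to different blocks, giving {B,J} and {C,I}.
Split {B,J} by δ(·,R) → {B} and {J}.
On input R, block {G,H} splits into {G} and {H}.
Refine {C,I} on symbol L: members go to different blocks, giving {C} and {I}.
No further refinement is possible. Final partition (8 blocks): {A} | {B} | {E} | {G} | {C} | {J} | {H} | {I}.

8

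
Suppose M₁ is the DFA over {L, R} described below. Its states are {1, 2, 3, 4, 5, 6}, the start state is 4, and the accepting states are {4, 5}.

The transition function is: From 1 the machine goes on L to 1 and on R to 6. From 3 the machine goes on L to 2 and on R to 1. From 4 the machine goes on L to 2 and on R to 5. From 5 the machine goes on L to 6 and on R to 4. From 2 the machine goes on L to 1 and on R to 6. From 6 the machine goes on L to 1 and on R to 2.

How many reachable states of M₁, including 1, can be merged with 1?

States {3} cannot be reached from the start state, so discard them.
P0 = {4,5} | {1,2,6}.
Stable partition: {4,5} | {1,2,6} — 2 equivalence classes.
The equivalence class containing 1 is {1,2,6}, of size 3.

3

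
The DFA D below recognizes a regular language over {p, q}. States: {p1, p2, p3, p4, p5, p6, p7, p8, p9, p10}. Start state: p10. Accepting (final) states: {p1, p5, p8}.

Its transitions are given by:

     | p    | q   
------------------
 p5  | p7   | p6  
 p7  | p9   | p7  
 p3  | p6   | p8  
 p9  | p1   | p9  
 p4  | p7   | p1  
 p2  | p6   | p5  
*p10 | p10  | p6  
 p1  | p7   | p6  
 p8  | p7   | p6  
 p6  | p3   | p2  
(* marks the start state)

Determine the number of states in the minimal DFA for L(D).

6

States {p4} cannot be reached from the start state, so discard them.
Initial partition by acceptance: {p1,p5,p8} | {p2,p3,p6,p7,p9,p10}.
Split {p2,p3,p6,p7,p9,p10} by δ(·,p) → {p2,p3,p6,p7,p10} and {p9}.
Split {p2,p3,p6,p7,p10} by δ(·,p) → {p2,p3,p6,p10} and {p7}.
On input q, block {p2,p3,p6,p10} splits into {p2,p3} and {p6,p10}.
Split {p6,p10} by δ(·,p) → {p6} and {p10}.
No further refinement is possible. Final partition (6 blocks): {p1,p5,p8} | {p2,p3} | {p9} | {p7} | {p6} | {p10}.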